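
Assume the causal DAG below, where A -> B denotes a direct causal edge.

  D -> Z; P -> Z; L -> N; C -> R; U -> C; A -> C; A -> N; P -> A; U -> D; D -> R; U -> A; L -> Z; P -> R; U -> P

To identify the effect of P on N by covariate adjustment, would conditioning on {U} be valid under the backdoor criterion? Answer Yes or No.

Yes

Backdoor paths from P to N (paths whose first edge points into P):
  P1: P <- U -> D -> R <- C <- A -> N
  P2: P <- U -> D -> Z <- L -> N
  P3: P <- U -> A -> C -> R <- D -> Z <- L -> N
  P4: P <- U -> A -> N
  P5: P <- U -> C <- A -> N
  P6: P <- U -> C -> R <- D -> Z <- L -> N
Condition 1 (no descendant of P in the set): holds — descendants of P are {A, C, N, R, Z}; none are in {U}.
Condition 2 (every backdoor path blocked by {U}):
  P1: blocked at fork node U ∈ conditioning set.
  P2: blocked at fork node U ∈ conditioning set.
  P3: blocked at fork node U ∈ conditioning set.
  P4: blocked at fork node U ∈ conditioning set.
  P5: blocked at fork node U ∈ conditioning set.
  P6: blocked at fork node U ∈ conditioning set.
{U} satisfies the backdoor criterion.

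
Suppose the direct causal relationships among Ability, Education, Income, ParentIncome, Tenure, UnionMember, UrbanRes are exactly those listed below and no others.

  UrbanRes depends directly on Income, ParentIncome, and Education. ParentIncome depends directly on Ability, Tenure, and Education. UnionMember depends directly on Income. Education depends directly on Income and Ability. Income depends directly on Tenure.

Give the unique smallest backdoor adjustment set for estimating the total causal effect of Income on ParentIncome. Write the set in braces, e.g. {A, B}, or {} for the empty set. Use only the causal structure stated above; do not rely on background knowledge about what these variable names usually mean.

{Tenure}

Variables eligible for adjustment (non-descendants of Income, excluding Income and ParentIncome): {Ability, Tenure}.
Backdoor paths from Income to ParentIncome:
  P1: Income <- Tenure -> ParentIncome
The empty set is not sufficient: P1 (Income <- Tenure -> ParentIncome) has no collider blocking it and no conditioned non-collider, so it is open.
Try {Tenure}:
  P1: blocked at fork node Tenure ∈ conditioning set.
{Tenure} contains no descendant of Income and blocks every backdoor path.
No other singleton works — e.g. {Ability} leaves P1 open — so {Tenure} is the unique smallest valid adjustment set.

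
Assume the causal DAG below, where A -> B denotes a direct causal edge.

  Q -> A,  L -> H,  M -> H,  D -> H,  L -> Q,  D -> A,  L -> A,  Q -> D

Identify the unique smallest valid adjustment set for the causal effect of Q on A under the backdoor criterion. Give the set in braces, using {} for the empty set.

Variables eligible for adjustment (non-descendants of Q, excluding Q and A): {L, M}.
Backdoor paths from Q to A:
  P1: Q <- L -> A
  P2: Q <- L -> H <- D -> A
The empty set is not sufficient: P1 (Q <- L -> A) has no collider blocking it and no conditioned non-collider, so it is open.
Try {L}:
  P1: blocked at fork node L ∈ conditioning set.
  P2: blocked at fork node L ∈ conditioning set.
{L} contains no descendant of Q and blocks every backdoor path.
No other singleton works — e.g. {M} leaves P1 open — so {L} is the unique smallest valid adjustment set.

{L}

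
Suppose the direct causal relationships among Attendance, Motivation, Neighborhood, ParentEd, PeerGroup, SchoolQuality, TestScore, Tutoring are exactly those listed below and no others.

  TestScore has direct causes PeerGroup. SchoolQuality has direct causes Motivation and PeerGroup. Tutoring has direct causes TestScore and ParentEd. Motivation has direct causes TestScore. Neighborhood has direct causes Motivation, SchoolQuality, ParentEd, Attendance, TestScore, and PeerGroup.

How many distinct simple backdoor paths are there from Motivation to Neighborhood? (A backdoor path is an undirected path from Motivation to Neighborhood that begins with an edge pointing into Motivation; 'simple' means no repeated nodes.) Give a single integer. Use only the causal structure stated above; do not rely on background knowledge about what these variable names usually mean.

4

A backdoor path from Motivation to Neighborhood is any simple undirected path whose first edge points into Motivation (i.e. leaves Motivation via a parent).
Parents of Motivation: {TestScore}.
Enumerating:
  P1: Motivation <- TestScore <- PeerGroup -> SchoolQuality -> Neighborhood
  P2: Motivation <- TestScore <- PeerGroup -> Neighborhood
  P3: Motivation <- TestScore -> Neighborhood
  P4: Motivation <- TestScore -> Tutoring <- ParentEd -> Neighborhood
That exhausts the simple backdoor paths. Count: 4.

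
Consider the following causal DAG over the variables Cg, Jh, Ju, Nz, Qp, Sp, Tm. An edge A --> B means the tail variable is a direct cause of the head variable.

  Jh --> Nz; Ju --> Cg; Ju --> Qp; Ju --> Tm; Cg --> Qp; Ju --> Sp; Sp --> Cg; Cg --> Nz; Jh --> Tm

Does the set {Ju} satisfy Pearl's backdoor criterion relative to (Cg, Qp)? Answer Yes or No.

Yes

Backdoor paths from Cg to Qp (paths whose first edge points into Cg):
  P1: Cg <- Ju -> Qp
  P2: Cg <- Sp <- Ju -> Qp
Condition 1 (no descendant of Cg in the set): holds — descendants of Cg are {Nz, Qp}; none are in {Ju}.
Condition 2 (every backdoor path blocked by {Ju}):
  P1: blocked at fork node Ju ∈ conditioning set.
  P2: blocked at fork node Ju ∈ conditioning set.
{Ju} satisfies the backdoor criterion.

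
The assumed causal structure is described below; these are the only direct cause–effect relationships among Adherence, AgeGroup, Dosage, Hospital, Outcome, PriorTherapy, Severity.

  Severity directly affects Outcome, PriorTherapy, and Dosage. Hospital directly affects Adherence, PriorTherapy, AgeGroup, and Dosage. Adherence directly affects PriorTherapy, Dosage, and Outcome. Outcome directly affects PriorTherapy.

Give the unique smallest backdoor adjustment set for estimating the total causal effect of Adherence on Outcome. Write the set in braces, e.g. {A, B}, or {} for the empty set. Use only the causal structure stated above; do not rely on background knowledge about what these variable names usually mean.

{}

Variables eligible for adjustment (non-descendants of Adherence, excluding Adherence and Outcome): {AgeGroup, Hospital, Severity}.
Backdoor paths from Adherence to Outcome:
  P1: Adherence <- Hospital -> Dosage <- Severity -> Outcome
  P2: Adherence <- Hospital -> Dosage <- Severity -> PriorTherapy <- Outcome
  P3: Adherence <- Hospital -> PriorTherapy <- Severity -> Outcome
  P4: Adherence <- Hospital -> PriorTherapy <- Outcome
Each backdoor path contains an unconditioned collider, so every path is already blocked with the empty conditioning set:
  P1: blocked at collider Dosage (neither it nor any descendant is in the conditioning set).
  P2: blocked at collider Dosage (neither it nor any descendant is in the conditioning set).
  P3: blocked at collider PriorTherapy (neither it nor any descendant is in the conditioning set).
  P4: blocked at collider PriorTherapy (neither it nor any descendant is in the conditioning set).
The empty set is therefore the unique smallest valid set.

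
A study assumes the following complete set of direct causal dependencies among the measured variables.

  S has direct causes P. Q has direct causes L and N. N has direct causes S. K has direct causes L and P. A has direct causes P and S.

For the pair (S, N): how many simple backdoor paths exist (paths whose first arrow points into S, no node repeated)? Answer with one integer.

A backdoor path from S to N is any simple undirected path whose first edge points into S (i.e. leaves S via a parent).
Parents of S: {P}.
Enumerating:
  P1: S <- P -> K <- L -> Q <- N
That exhausts the simple backdoor paths. Count: 1.

1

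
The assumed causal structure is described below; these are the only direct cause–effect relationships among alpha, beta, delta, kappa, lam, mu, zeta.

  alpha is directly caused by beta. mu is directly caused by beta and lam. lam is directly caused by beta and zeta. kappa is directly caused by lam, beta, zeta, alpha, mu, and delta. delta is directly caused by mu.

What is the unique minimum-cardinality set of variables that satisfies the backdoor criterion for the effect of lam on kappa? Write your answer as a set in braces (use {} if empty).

Variables eligible for adjustment (non-descendants of lam, excluding lam and kappa): {alpha, beta, zeta}.
Backdoor paths from lam to kappa:
  P1: lam <- zeta -> kappa
  P2: lam <- beta -> alpha -> kappa
  P3: lam <- beta -> mu -> delta -> kappa
  P4: lam <- beta -> mu -> kappa
  P5: lam <- beta -> kappa
The empty set is not sufficient: P1 (lam <- zeta -> kappa) has no collider blocking it and no conditioned non-collider, so it is open.
Try {beta, zeta}:
  P1: blocked at fork node zeta ∈ conditioning set.
  P2: blocked at fork node beta ∈ conditioning set.
  P3: blocked at fork node beta ∈ conditioning set.
  P4: blocked at fork node beta ∈ conditioning set.
  P5: blocked at fork node beta ∈ conditioning set.
{beta, zeta} contains no descendant of lam and blocks every backdoor path.
Every element of {beta, zeta} is needed (dropping beta leaves P2 open; dropping zeta leaves P1 open), so no proper subset is valid.
Among all size-2 subsets of the eligible variables, only {beta, zeta} blocks every backdoor path, so it is the unique smallest valid adjustment set.

{beta, zeta}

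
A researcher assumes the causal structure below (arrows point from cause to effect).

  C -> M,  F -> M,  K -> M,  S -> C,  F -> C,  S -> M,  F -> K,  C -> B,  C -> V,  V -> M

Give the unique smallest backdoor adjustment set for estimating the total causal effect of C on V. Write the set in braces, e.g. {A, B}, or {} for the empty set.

{}

Variables eligible for adjustment (non-descendants of C, excluding C and V): {F, K, S}.
Backdoor paths from C to V:
  P1: C <- F -> K -> M <- V
  P2: C <- F -> M <- V
  P3: C <- S -> M <- V
Each backdoor path contains an unconditioned collider, so every path is already blocked with the empty conditioning set:
  P1: blocked at collider M (neither it nor any descendant is in the conditioning set).
  P2: blocked at collider M (neither it nor any descendant is in the conditioning set).
  P3: blocked at collider M (neither it nor any descendant is in the conditioning set).
The empty set is therefore the unique smallest valid set.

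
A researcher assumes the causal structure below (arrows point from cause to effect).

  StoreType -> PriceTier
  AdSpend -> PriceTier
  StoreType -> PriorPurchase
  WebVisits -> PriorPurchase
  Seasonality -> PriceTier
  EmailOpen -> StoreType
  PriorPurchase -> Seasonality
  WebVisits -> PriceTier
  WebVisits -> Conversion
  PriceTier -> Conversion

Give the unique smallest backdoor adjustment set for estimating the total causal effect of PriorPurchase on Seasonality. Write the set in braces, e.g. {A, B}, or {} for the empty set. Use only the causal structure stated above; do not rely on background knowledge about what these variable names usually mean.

Variables eligible for adjustment (non-descendants of PriorPurchase, excluding PriorPurchase and Seasonality): {AdSpend, EmailOpen, StoreType, WebVisits}.
Backdoor paths from PriorPurchase to Seasonality:
  P1: PriorPurchase <- WebVisits -> PriceTier <- Seasonality
  P2: PriorPurchase <- WebVisits -> Conversion <- PriceTier <- Seasonality
  P3: PriorPurchase <- StoreType -> PriceTier <- Seasonality
Each backdoor path contains an unconditioned collider, so every path is already blocked with the empty conditioning set:
  P1: blocked at collider PriceTier (neither it nor any descendant is in the conditioning set).
  P2: blocked at collider Conversion (neither it nor any descendant is in the conditioning set).
  P3: blocked at collider PriceTier (neither it nor any descendant is in the conditioning set).
The empty set is therefore the unique smallest valid set.

{}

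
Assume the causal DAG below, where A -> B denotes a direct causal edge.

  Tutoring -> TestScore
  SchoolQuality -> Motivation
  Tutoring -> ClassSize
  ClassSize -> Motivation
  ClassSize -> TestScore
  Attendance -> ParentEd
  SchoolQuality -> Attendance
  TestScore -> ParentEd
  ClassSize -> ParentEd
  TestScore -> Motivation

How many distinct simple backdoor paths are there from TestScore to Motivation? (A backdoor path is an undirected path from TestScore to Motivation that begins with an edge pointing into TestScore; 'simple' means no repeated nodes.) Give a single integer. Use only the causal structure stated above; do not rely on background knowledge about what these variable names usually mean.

4

A backdoor path from TestScore to Motivation is any simple undirected path whose first edge points into TestScore (i.e. leaves TestScore via a parent).
Parents of TestScore: {ClassSize, Tutoring}.
Enumerating:
  P1: TestScore <- Tutoring -> ClassSize -> Motivation
  P2: TestScore <- Tutoring -> ClassSize -> ParentEd <- Attendance <- SchoolQuality -> Motivation
  P3: TestScore <- ClassSize -> Motivation
  P4: TestScore <- ClassSize -> ParentEd <- Attendance <- SchoolQuality -> Motivation
That exhausts the simple backdoor paths. Count: 4.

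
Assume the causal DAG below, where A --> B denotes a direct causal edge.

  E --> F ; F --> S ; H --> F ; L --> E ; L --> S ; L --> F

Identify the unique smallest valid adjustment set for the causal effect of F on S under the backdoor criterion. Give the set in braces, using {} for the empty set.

{L}

Variables eligible for adjustment (non-descendants of F, excluding F and S): {E, H, L}.
Backdoor paths from F to S:
  P1: F <- L -> S
  P2: F <- E <- L -> S
The empty set is not sufficient: P1 (F <- L -> S) has no collider blocking it and no conditioned non-collider, so it is open.
Try {L}:
  P1: blocked at fork node L ∈ conditioning set.
  P2: blocked at fork node L ∈ conditioning set.
{L} contains no descendant of F and blocks every backdoor path.
No other singleton works — e.g. {E} leaves P1 open — so {L} is the unique smallest valid adjustment set.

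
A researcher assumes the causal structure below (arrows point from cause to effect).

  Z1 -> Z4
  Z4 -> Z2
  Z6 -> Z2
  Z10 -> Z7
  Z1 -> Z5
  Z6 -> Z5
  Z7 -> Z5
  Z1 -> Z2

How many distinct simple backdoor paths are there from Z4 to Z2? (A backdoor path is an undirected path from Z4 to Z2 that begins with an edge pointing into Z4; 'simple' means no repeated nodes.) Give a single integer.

A backdoor path from Z4 to Z2 is any simple undirected path whose first edge points into Z4 (i.e. leaves Z4 via a parent).
Parents of Z4: {Z1}.
Enumerating:
  P1: Z4 <- Z1 -> Z2
  P2: Z4 <- Z1 -> Z5 <- Z6 -> Z2
That exhausts the simple backdoor paths. Count: 2.

2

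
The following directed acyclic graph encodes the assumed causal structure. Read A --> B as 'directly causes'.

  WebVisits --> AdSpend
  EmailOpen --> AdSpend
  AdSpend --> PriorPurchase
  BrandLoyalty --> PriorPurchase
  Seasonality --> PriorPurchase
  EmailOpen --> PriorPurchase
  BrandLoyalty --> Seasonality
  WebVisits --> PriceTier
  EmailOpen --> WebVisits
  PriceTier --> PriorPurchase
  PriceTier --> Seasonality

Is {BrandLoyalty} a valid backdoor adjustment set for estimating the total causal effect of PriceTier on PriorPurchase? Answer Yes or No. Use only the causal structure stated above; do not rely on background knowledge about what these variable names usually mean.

No

Backdoor paths from PriceTier to PriorPurchase (paths whose first edge points into PriceTier):
  P1: PriceTier <- WebVisits <- EmailOpen -> AdSpend -> PriorPurchase
  P2: PriceTier <- WebVisits <- EmailOpen -> PriorPurchase
  P3: PriceTier <- WebVisits -> AdSpend <- EmailOpen -> PriorPurchase
  P4: PriceTier <- WebVisits -> AdSpend -> PriorPurchase
Condition 1 (no descendant of PriceTier in the set): holds — descendants of PriceTier are {PriorPurchase, Seasonality}; none are in {BrandLoyalty}.
Condition 2 (every backdoor path blocked by {BrandLoyalty}):
  P1: open — no interior node is in the conditioning set.
  P2: open — no interior node is in the conditioning set.
  P3: blocked at collider AdSpend (neither it nor any descendant is in the conditioning set).
  P4: open — no interior node is in the conditioning set.
{BrandLoyalty} does not satisfy the backdoor criterion.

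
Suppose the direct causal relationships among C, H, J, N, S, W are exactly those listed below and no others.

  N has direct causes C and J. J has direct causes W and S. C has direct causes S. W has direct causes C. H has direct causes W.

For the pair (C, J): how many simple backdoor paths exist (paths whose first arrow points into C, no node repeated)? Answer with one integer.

A backdoor path from C to J is any simple undirected path whose first edge points into C (i.e. leaves C via a parent).
Parents of C: {S}.
Enumerating:
  P1: C <- S -> J
That exhausts the simple backdoor paths. Count: 1.

1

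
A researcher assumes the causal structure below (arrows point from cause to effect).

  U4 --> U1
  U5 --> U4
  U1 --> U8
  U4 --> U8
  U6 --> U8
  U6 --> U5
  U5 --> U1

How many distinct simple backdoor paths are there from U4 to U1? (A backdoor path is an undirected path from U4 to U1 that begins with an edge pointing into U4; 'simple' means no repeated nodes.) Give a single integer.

A backdoor path from U4 to U1 is any simple undirected path whose first edge points into U4 (i.e. leaves U4 via a parent).
Parents of U4: {U5}.
Enumerating:
  P1: U4 <- U5 <- U6 -> U8 <- U1
  P2: U4 <- U5 -> U1
That exhausts the simple backdoor paths. Count: 2.

2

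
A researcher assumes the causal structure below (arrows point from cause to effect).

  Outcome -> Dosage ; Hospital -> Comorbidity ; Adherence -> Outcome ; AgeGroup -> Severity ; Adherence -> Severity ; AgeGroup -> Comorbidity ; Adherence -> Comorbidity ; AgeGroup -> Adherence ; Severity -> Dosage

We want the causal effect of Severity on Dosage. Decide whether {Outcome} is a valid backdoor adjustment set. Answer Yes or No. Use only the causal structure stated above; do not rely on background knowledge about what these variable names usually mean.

Yes

Backdoor paths from Severity to Dosage (paths whose first edge points into Severity):
  P1: Severity <- AgeGroup -> Adherence -> Outcome -> Dosage
  P2: Severity <- AgeGroup -> Comorbidity <- Adherence -> Outcome -> Dosage
  P3: Severity <- Adherence -> Outcome -> Dosage
Condition 1 (no descendant of Severity in the set): holds — descendants of Severity are {Dosage}; none are in {Outcome}.
Condition 2 (every backdoor path blocked by {Outcome}):
  P1: blocked at chain node Outcome ∈ conditioning set.
  P2: blocked at collider Comorbidity (neither it nor any descendant is in the conditioning set).
  P3: blocked at chain node Outcome ∈ conditioning set.
{Outcome} satisfies the backdoor criterion.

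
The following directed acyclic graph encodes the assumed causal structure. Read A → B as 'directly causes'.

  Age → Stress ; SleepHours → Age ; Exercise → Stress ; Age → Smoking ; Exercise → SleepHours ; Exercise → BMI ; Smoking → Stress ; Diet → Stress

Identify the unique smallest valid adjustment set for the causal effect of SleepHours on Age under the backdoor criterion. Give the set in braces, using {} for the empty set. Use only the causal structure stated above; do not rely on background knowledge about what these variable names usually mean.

Variables eligible for adjustment (non-descendants of SleepHours, excluding SleepHours and Age): {BMI, Diet, Exercise}.
Backdoor paths from SleepHours to Age:
  P1: SleepHours <- Exercise -> Stress <- Age
  P2: SleepHours <- Exercise -> Stress <- Smoking <- Age
Each backdoor path contains an unconditioned collider, so every path is already blocked with the empty conditioning set:
  P1: blocked at collider Stress (neither it nor any descendant is in the conditioning set).
  P2: blocked at collider Stress (neither it nor any descendant is in the conditioning set).
The empty set is therefore the unique smallest valid set.

{}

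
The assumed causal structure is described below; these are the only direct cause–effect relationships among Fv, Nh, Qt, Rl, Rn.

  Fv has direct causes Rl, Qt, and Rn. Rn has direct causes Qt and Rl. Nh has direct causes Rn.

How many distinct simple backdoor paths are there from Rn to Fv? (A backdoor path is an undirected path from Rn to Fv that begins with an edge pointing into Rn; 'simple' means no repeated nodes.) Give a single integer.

2

A backdoor path from Rn to Fv is any simple undirected path whose first edge points into Rn (i.e. leaves Rn via a parent).
Parents of Rn: {Qt, Rl}.
Enumerating:
  P1: Rn <- Rl -> Fv
  P2: Rn <- Qt -> Fv
That exhausts the simple backdoor paths. Count: 2.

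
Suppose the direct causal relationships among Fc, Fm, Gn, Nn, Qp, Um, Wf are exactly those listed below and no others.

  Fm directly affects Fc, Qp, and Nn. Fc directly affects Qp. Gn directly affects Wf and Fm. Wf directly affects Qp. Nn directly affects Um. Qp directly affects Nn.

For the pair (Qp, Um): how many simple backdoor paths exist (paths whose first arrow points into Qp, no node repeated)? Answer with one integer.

3

A backdoor path from Qp to Um is any simple undirected path whose first edge points into Qp (i.e. leaves Qp via a parent).
Parents of Qp: {Fc, Fm, Wf}.
Enumerating:
  P1: Qp <- Fm -> Nn -> Um
  P2: Qp <- Fc <- Fm -> Nn -> Um
  P3: Qp <- Wf <- Gn -> Fm -> Nn -> Um
That exhausts the simple backdoor paths. Count: 3.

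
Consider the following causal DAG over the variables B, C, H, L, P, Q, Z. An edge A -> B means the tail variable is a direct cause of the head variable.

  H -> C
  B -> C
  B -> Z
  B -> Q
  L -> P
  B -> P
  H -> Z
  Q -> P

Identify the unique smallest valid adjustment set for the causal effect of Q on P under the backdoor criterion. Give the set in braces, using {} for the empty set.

{B}

Variables eligible for adjustment (non-descendants of Q, excluding Q and P): {B, C, H, L, Z}.
Backdoor paths from Q to P:
  P1: Q <- B -> P
The empty set is not sufficient: P1 (Q <- B -> P) has no collider blocking it and no conditioned non-collider, so it is open.
Try {B}:
  P1: blocked at fork node B ∈ conditioning set.
{B} contains no descendant of Q and blocks every backdoor path.
No other singleton works — e.g. {H} leaves P1 open — so {B} is the unique smallest valid adjustment set.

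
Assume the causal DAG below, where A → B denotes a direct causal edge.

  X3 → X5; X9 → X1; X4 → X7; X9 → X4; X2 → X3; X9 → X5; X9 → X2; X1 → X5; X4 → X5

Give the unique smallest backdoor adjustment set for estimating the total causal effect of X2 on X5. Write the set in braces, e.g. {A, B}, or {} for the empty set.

Variables eligible for adjustment (non-descendants of X2, excluding X2 and X5): {X1, X4, X7, X9}.
Backdoor paths from X2 to X5:
  P1: X2 <- X9 -> X1 -> X5
  P2: X2 <- X9 -> X4 -> X5
  P3: X2 <- X9 -> X5
The empty set is not sufficient: P1 (X2 <- X9 -> X1 -> X5) has no collider blocking it and no conditioned non-collider, so it is open.
Try {X9}:
  P1: blocked at fork node X9 ∈ conditioning set.
  P2: blocked at fork node X9 ∈ conditioning set.
  P3: blocked at fork node X9 ∈ conditioning set.
{X9} contains no descendant of X2 and blocks every backdoor path.
No other singleton works — e.g. {X1} leaves P2 open — so {X9} is the unique smallest valid adjustment set.

{X9}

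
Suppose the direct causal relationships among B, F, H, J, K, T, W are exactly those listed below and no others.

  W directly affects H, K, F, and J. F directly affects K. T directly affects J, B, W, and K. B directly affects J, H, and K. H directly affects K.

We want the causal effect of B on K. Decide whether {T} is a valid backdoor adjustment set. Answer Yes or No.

Backdoor paths from B to K (paths whose first edge points into B):
  P1: B <- T -> W -> F -> K
  P2: B <- T -> W -> H -> K
  P3: B <- T -> W -> K
  P4: B <- T -> J <- W -> F -> K
  P5: B <- T -> J <- W -> H -> K
  P6: B <- T -> J <- W -> K
  P7: B <- T -> K
Condition 1 (no descendant of B in the set): holds — descendants of B are {H, J, K}; none are in {T}.
Condition 2 (every backdoor path blocked by {T}):
  P1: blocked at fork node T ∈ conditioning set.
  P2: blocked at fork node T ∈ conditioning set.
  P3: blocked at fork node T ∈ conditioning set.
  P4: blocked at fork node T ∈ conditioning set.
  P5: blocked at fork node T ∈ conditioning set.
  P6: blocked at fork node T ∈ conditioning set.
  P7: blocked at fork node T ∈ conditioning set.
{T} satisfies the backdoor criterion.

Yes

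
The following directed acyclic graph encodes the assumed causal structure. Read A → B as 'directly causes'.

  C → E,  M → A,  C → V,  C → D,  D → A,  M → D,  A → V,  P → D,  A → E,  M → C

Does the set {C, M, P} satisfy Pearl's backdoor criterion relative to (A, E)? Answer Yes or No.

Backdoor paths from A to E (paths whose first edge points into A):
  P1: A <- M -> C -> E
  P2: A <- M -> D <- C -> E
  P3: A <- D <- M -> C -> E
  P4: A <- D <- C -> E
Condition 1 (no descendant of A in the set): holds — descendants of A are {E, V}; none are in {C, M, P}.
Condition 2 (every backdoor path blocked by {C, M, P}):
  P1: blocked at fork node M ∈ conditioning set.
  P2: blocked at fork node M ∈ conditioning set.
  P3: blocked at fork node M ∈ conditioning set.
  P4: blocked at fork node C ∈ conditioning set.
{C, M, P} satisfies the backdoor criterion.

Yes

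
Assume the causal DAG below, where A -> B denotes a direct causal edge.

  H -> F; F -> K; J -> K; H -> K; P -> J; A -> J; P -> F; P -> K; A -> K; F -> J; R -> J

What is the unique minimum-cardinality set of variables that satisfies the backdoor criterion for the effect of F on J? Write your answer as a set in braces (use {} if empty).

Variables eligible for adjustment (non-descendants of F, excluding F and J): {A, H, P, R}.
Backdoor paths from F to J:
  P1: F <- P -> J
  P2: F <- P -> K <- A -> J
  P3: F <- P -> K <- J
  P4: F <- H -> K <- P -> J
  P5: F <- H -> K <- A -> J
  P6: F <- H -> K <- J
The empty set is not sufficient: P1 (F <- P -> J) has no collider blocking it and no conditioned non-collider, so it is open.
Try {P}:
  P1: blocked at fork node P ∈ conditioning set.
  P2: blocked at fork node P ∈ conditioning set.
  P3: blocked at fork node P ∈ conditioning set.
  P4: blocked at collider K (neither it nor any descendant is in the conditioning set).
  P5: blocked at collider K (neither it nor any descendant is in the conditioning set).
  P6: blocked at collider K (neither it nor any descendant is in the conditioning set).
{P} contains no descendant of F and blocks every backdoor path.
No other singleton works — e.g. {R} leaves P1 open — so {P} is the unique smallest valid adjustment set.

{P}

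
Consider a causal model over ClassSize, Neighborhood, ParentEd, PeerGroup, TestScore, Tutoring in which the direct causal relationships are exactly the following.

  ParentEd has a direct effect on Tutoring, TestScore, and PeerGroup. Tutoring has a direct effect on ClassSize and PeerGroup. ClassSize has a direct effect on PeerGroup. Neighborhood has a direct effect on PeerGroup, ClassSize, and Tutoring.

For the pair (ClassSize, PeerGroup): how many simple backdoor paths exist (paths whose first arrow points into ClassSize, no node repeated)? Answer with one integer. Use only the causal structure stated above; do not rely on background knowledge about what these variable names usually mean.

A backdoor path from ClassSize to PeerGroup is any simple undirected path whose first edge points into ClassSize (i.e. leaves ClassSize via a parent).
Parents of ClassSize: {Neighborhood, Tutoring}.
Enumerating:
  P1: ClassSize <- Neighborhood -> Tutoring <- ParentEd -> PeerGroup
  P2: ClassSize <- Neighborhood -> Tutoring -> PeerGroup
  P3: ClassSize <- Neighborhood -> PeerGroup
  P4: ClassSize <- Tutoring <- ParentEd -> PeerGroup
  P5: ClassSize <- Tutoring <- Neighborhood -> PeerGroup
  P6: ClassSize <- Tutoring -> PeerGroup
That exhausts the simple backdoor paths. Count: 6.

6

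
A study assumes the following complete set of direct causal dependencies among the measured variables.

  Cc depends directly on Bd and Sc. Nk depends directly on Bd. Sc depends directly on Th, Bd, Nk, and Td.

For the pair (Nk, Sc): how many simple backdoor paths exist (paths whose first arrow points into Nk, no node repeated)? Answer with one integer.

A backdoor path from Nk to Sc is any simple undirected path whose first edge points into Nk (i.e. leaves Nk via a parent).
Parents of Nk: {Bd}.
Enumerating:
  P1: Nk <- Bd -> Sc
  P2: Nk <- Bd -> Cc <- Sc
That exhausts the simple backdoor paths. Count: 2.

2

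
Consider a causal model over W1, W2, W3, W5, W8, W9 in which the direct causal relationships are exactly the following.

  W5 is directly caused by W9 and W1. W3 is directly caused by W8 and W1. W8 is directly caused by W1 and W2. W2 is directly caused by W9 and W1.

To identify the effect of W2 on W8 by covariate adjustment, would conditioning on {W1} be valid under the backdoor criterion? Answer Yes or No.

Backdoor paths from W2 to W8 (paths whose first edge points into W2):
  P1: W2 <- W1 -> W8
  P2: W2 <- W1 -> W3 <- W8
  P3: W2 <- W9 -> W5 <- W1 -> W8
  P4: W2 <- W9 -> W5 <- W1 -> W3 <- W8
Condition 1 (no descendant of W2 in the set): holds — descendants of W2 are {W3, W8}; none are in {W1}.
Condition 2 (every backdoor path blocked by {W1}):
  P1: blocked at fork node W1 ∈ conditioning set.
  P2: blocked at fork node W1 ∈ conditioning set.
  P3: blocked at collider W5 (neither it nor any descendant is in the conditioning set).
  P4: blocked at collider W5 (neither it nor any descendant is in the conditioning set).
{W1} satisfies the backdoor criterion.

Yes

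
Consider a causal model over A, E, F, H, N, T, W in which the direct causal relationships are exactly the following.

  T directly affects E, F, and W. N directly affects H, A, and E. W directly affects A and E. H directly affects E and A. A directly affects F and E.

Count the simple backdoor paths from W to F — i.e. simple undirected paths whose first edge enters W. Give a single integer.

6

A backdoor path from W to F is any simple undirected path whose first edge points into W (i.e. leaves W via a parent).
Parents of W: {T}.
Enumerating:
  P1: W <- T -> F
  P2: W <- T -> E <- N -> H -> A -> F
  P3: W <- T -> E <- N -> A -> F
  P4: W <- T -> E <- H <- N -> A -> F
  P5: W <- T -> E <- H -> A -> F
  P6: W <- T -> E <- A -> F
That exhausts the simple backdoor paths. Count: 6.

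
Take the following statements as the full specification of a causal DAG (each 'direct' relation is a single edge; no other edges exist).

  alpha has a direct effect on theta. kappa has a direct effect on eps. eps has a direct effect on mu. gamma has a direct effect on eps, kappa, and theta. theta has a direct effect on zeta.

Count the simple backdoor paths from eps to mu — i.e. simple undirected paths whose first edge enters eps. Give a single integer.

A backdoor path from eps to mu is any simple undirected path whose first edge points into eps (i.e. leaves eps via a parent).
Parents of eps: {gamma, kappa}.
No simple path from any parent of eps reaches mu without revisiting eps, so there are no backdoor paths.

0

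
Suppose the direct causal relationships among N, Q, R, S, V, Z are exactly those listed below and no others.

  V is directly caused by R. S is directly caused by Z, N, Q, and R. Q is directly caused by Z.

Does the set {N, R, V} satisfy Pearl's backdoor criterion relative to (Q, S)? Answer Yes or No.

No

Backdoor paths from Q to S (paths whose first edge points into Q):
  P1: Q <- Z -> S
Condition 1 (no descendant of Q in the set): holds — descendants of Q are {S}; none are in {N, R, V}.
Condition 2 (every backdoor path blocked by {N, R, V}):
  P1: open — no interior node is in the conditioning set.
{N, R, V} does not satisfy the backdoor criterion.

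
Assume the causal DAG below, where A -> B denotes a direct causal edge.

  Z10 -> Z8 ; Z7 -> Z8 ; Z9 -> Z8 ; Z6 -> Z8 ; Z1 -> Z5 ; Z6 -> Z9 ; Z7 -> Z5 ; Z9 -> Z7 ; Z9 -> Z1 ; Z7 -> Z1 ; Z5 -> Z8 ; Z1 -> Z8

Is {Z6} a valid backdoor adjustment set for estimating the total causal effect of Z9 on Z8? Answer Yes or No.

Backdoor paths from Z9 to Z8 (paths whose first edge points into Z9):
  P1: Z9 <- Z6 -> Z8
Condition 1 (no descendant of Z9 in the set): holds — descendants of Z9 are {Z1, Z5, Z7, Z8}; none are in {Z6}.
Condition 2 (every backdoor path blocked by {Z6}):
  P1: blocked at fork node Z6 ∈ conditioning set.
{Z6} satisfies the backdoor criterion.

Yes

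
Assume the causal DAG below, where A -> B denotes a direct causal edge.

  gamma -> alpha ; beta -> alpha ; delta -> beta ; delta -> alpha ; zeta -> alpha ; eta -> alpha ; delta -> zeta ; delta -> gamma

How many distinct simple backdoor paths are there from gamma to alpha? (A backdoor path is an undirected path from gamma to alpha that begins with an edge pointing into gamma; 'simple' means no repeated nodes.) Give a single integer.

3

A backdoor path from gamma to alpha is any simple undirected path whose first edge points into gamma (i.e. leaves gamma via a parent).
Parents of gamma: {delta}.
Enumerating:
  P1: gamma <- delta -> zeta -> alpha
  P2: gamma <- delta -> beta -> alpha
  P3: gamma <- delta -> alpha
That exhausts the simple backdoor paths. Count: 3.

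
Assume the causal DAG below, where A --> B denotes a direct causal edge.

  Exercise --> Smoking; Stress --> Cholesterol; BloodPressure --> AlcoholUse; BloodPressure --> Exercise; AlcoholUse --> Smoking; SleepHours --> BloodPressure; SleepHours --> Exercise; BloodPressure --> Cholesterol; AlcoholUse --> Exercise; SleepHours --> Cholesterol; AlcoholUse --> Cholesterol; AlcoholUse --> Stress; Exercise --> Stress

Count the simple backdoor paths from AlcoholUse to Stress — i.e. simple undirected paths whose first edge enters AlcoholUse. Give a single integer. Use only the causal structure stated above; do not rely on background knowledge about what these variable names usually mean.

A backdoor path from AlcoholUse to Stress is any simple undirected path whose first edge points into AlcoholUse (i.e. leaves AlcoholUse via a parent).
Parents of AlcoholUse: {BloodPressure}.
Enumerating:
  P1: AlcoholUse <- BloodPressure <- SleepHours -> Exercise -> Stress
  P2: AlcoholUse <- BloodPressure <- SleepHours -> Cholesterol <- Stress
  P3: AlcoholUse <- BloodPressure -> Exercise <- SleepHours -> Cholesterol <- Stress
  P4: AlcoholUse <- BloodPressure -> Exercise -> Stress
  P5: AlcoholUse <- BloodPressure -> Cholesterol <- SleepHours -> Exercise -> Stress
  P6: AlcoholUse <- BloodPressure -> Cholesterol <- Stress
That exhausts the simple backdoor paths. Count: 6.

6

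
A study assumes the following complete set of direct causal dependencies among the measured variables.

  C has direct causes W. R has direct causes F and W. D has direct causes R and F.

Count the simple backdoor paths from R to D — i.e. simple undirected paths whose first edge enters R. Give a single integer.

1

A backdoor path from R to D is any simple undirected path whose first edge points into R (i.e. leaves R via a parent).
Parents of R: {F, W}.
Enumerating:
  P1: R <- F -> D
That exhausts the simple backdoor paths. Count: 1.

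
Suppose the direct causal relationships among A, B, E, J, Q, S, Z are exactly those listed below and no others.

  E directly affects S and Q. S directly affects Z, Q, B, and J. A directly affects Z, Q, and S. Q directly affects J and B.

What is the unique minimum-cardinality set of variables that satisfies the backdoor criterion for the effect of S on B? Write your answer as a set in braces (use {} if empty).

Variables eligible for adjustment (non-descendants of S, excluding S and B): {A, E}.
Backdoor paths from S to B:
  P1: S <- E -> Q -> B
  P2: S <- A -> Q -> B
The empty set is not sufficient: P1 (S <- E -> Q -> B) has no collider blocking it and no conditioned non-collider, so it is open.
Try {A, E}:
  P1: blocked at fork node E ∈ conditioning set.
  P2: blocked at fork node A ∈ conditioning set.
{A, E} contains no descendant of S and blocks every backdoor path.
Every element of {A, E} is needed (dropping A leaves P2 open; dropping E leaves P1 open), so no proper subset is valid.
Among all size-2 subsets of the eligible variables, only {A, E} blocks every backdoor path, so it is the unique smallest valid adjustment set.

{A, E}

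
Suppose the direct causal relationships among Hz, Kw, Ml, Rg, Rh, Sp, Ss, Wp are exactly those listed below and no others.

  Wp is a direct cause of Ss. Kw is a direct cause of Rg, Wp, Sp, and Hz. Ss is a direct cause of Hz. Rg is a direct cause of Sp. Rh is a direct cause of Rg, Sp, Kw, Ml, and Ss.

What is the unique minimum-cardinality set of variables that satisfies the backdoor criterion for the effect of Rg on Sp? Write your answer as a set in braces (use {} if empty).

Variables eligible for adjustment (non-descendants of Rg, excluding Rg and Sp): {Hz, Kw, Ml, Rh, Ss, Wp}.
Backdoor paths from Rg to Sp:
  P1: Rg <- Rh -> Kw -> Sp
  P2: Rg <- Rh -> Ss <- Wp <- Kw -> Sp
  P3: Rg <- Rh -> Ss -> Hz <- Kw -> Sp
  P4: Rg <- Rh -> Sp
  P5: Rg <- Kw <- Rh -> Sp
  P6: Rg <- Kw -> Wp -> Ss <- Rh -> Sp
  P7: Rg <- Kw -> Hz <- Ss <- Rh -> Sp
  P8: Rg <- Kw -> Sp
The empty set is not sufficient: P1 (Rg <- Rh -> Kw -> Sp) has no collider blocking it and no conditioned non-collider, so it is open.
Try {Kw, Rh}:
  P1: blocked at fork node Rh ∈ conditioning set.
  P2: blocked at fork node Rh ∈ conditioning set.
  P3: blocked at fork node Rh ∈ conditioning set.
  P4: blocked at fork node Rh ∈ conditioning set.
  P5: blocked at chain node Kw ∈ conditioning set.
  P6: blocked at fork node Kw ∈ conditioning set.
  P7: blocked at fork node Kw ∈ conditioning set.
  P8: blocked at fork node Kw ∈ conditioning set.
{Kw, Rh} contains no descendant of Rg and blocks every backdoor path.
Every element of {Kw, Rh} is needed (dropping Kw leaves P8 open; dropping Rh leaves P4 open), so no proper subset is valid.
Among all size-2 subsets of the eligible variables, only {Kw, Rh} blocks every backdoor path, so it is the unique smallest valid adjustment set.

{Kw, Rh}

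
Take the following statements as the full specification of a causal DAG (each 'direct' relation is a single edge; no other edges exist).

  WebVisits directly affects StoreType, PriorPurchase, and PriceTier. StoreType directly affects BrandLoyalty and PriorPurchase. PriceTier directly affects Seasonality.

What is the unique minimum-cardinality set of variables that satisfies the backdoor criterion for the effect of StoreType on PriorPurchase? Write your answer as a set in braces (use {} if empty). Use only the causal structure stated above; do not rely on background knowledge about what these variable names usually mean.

Variables eligible for adjustment (non-descendants of StoreType, excluding StoreType and PriorPurchase): {PriceTier, Seasonality, WebVisits}.
Backdoor paths from StoreType to PriorPurchase:
  P1: StoreType <- WebVisits -> PriorPurchase
The empty set is not sufficient: P1 (StoreType <- WebVisits -> PriorPurchase) has no collider blocking it and no conditioned non-collider, so it is open.
Try {WebVisits}:
  P1: blocked at fork node WebVisits ∈ conditioning set.
{WebVisits} contains no descendant of StoreType and blocks every backdoor path.
No other singleton works — e.g. {PriceTier} leaves P1 open — so {WebVisits} is the unique smallest valid adjustment set.

{WebVisits}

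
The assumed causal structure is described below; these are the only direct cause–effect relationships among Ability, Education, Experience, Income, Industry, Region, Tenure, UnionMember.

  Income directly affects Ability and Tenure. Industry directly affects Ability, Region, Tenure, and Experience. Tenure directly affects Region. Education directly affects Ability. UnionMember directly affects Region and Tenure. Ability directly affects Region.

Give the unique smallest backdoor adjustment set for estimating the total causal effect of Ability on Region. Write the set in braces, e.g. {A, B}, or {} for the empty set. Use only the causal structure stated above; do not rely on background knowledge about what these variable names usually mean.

{Income, Industry}

Variables eligible for adjustment (non-descendants of Ability, excluding Ability and Region): {Education, Experience, Income, Industry, Tenure, UnionMember}.
Backdoor paths from Ability to Region:
  P1: Ability <- Industry -> Tenure <- UnionMember -> Region
  P2: Ability <- Industry -> Tenure -> Region
  P3: Ability <- Industry -> Region
  P4: Ability <- Income -> Tenure <- Industry -> Region
  P5: Ability <- Income -> Tenure <- UnionMember -> Region
  P6: Ability <- Income -> Tenure -> Region
The empty set is not sufficient: P2 (Ability <- Industry -> Tenure -> Region) has no collider blocking it and no conditioned non-collider, so it is open.
Try {Income, Industry}:
  P1: blocked at fork node Industry ∈ conditioning set.
  P2: blocked at fork node Industry ∈ conditioning set.
  P3: blocked at fork node Industry ∈ conditioning set.
  P4: blocked at fork node Income ∈ conditioning set.
  P5: blocked at fork node Income ∈ conditioning set.
  P6: blocked at fork node Income ∈ conditioning set.
{Income, Industry} contains no descendant of Ability and blocks every backdoor path.
Every element of {Income, Industry} is needed (dropping Income leaves P6 open; dropping Industry leaves P2 open), so no proper subset is valid.
Among all size-2 subsets of the eligible variables, only {Income, Industry} blocks every backdoor path, so it is the unique smallest valid adjustment set.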